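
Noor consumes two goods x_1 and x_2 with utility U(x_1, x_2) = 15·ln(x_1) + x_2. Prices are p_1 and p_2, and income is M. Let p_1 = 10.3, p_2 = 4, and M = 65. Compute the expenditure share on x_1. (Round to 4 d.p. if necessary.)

share on x_1 = 0.9231

So x_1*(p_1,p_2) = 15·p_2/p_1, independent of income; and x_2* = (M − 15·p_2)/p_2.
At the given prices: x_1* = 15·4/10.3 = 5.8252, and x_2* = 1.25.
Expenditure on x_1: 10.3·5.8252 = 60; share = 0.9231.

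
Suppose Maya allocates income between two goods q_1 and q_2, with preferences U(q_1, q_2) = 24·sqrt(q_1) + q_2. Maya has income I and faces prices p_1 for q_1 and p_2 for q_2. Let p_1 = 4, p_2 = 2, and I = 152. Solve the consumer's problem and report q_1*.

q_1* = 36

Solve: √q_1 = 12·p_2/p_1, so q_1*(p_1,p_2) = (12·p_2/p_1)², and q_2* = (I − p_1·q_1*)/p_2.
Plugging in: q_1* = (12·2/4)² = 36.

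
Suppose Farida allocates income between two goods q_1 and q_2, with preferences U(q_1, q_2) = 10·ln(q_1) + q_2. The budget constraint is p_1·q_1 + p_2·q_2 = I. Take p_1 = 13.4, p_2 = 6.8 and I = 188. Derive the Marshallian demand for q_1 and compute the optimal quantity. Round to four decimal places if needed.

MU_q_1 = 10/q_1, MU_q_2 = 1. Tangency: 10/q_1 = p_1/p_2.
So q_1*(p_1,p_2) = 10·p_2/p_1, independent of income; and q_2* = (I − 10·p_2)/p_2.
At the given prices: q_1* = 10·6.8/13.4 = 5.0746.

q_1* = 5.0746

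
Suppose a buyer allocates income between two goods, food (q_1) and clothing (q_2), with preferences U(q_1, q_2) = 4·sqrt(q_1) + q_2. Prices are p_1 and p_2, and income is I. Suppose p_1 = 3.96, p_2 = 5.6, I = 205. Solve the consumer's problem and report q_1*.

MU_q_1 = 2/√q_1, MU_q_2 = 1. Tangency: 2/√q_1 = p_1/p_2.
Solve: √q_1 = 2·p_2/p_1, so q_1*(p_1,p_2) = (2·p_2/p_1)², and q_2* = (I − p_1·q_1*)/p_2.
Plugging in: q_1* = (2·5.6/3.96)² = 7.9992.

q_1* = 7.9992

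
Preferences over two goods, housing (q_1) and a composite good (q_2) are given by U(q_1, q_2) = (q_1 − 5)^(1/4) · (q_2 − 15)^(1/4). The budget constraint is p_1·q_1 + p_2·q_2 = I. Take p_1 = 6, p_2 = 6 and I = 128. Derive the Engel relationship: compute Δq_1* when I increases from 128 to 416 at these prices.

After buying the subsistence bundle (5, 15), a share 0.5 of the remaining income goes to q_1: q_1* = 5 + 0.5·(I − 5p_1 − 15p_2)/p_1.
Discretionary income = 128 − 5·6 − 15·6 = 8; q_1* = 5 + 0.5·8/6 = 5.6667.
At I' = 416: q_1* = 29.6667. Change: 29.6667 − 5.6667 = 24.

Δq_1* = 24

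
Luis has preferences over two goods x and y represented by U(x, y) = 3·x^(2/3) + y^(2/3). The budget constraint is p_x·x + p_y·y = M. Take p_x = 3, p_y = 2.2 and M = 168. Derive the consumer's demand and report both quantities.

x* = 52.3918, y* = 4.9203

MU_x ∝ 3·x^(-1/3), MU_y ∝ y^(-1/3), so MRS = 3·(y/x)^(1/3) = p_x/p_y.
Solve for the ratio: y/x = [(1/3)·p_x/p_y]^(3).
With the ratio pinned down, the budget gives x* = M/(p_x + p_y·(y/x)) and y* = (y/x)·x*.
Numerically y/x = 0.093914, so x* = 168/(3 + 2.2·0.093914) = 52.3918 and y* = 0.093914·52.3918 = 4.9203.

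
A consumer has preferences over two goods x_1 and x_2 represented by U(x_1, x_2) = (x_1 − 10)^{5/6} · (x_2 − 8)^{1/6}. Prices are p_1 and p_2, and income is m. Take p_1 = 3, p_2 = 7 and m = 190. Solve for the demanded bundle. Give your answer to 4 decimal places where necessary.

Let x_1' = x_1−10, x_2' = x_2−8. MRS = 5·x_2'/x_1' = p_1/p_2.
Substituting into the budget: x_1* = 10 + 5/6·(m − 10·p_1 − 8·p_2)/p_1, and x_2* = 8 + 1/6·(…)/p_2.
Discretionary income = 190 − 10·3 − 8·7 = 104; x_1* = 10 + 5/6·104/3 = 38.8889; x_2* = 8 + 1/6·104/7 = 10.4762.

x_1* = 38.8889, x_2* = 10.4762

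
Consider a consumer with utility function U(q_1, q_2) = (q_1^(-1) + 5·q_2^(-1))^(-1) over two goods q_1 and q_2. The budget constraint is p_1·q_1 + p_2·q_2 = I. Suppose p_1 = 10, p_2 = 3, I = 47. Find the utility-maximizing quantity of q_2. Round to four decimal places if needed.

q_2* = 8.6247

With the ratio pinned down, the budget gives q_1* = I/(p_1 + p_2·(q_2/q_1)) and q_2* = (q_2/q_1)·q_1*.
Numerically q_2/q_1 = 4.082483, so q_1* = 47/(10 + 3·4.082483) = 2.1126 and q_2* = 4.082483·2.1126 = 8.6247.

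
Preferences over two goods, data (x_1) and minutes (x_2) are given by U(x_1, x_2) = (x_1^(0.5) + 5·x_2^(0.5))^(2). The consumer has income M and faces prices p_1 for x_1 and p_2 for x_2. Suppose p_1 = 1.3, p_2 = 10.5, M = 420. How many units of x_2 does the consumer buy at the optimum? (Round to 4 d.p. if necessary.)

x_2* = 30.2326

From the CES first-order condition, (1/5)·(x_2/x_1)^(0.5) = p_1/p_2.
Solve for the ratio: x_2/x_1 = [5·p_1/p_2]^(2).
With the ratio pinned down, the budget gives x_1* = M/(p_1 + p_2·(x_2/x_1)) and x_2* = (x_2/x_1)·x_1*.
Numerically x_2/x_1 = 0.38322, so x_1* = 420/(1.3 + 10.5·0.38322) = 78.8909 and x_2* = 0.38322·78.8909 = 30.2326.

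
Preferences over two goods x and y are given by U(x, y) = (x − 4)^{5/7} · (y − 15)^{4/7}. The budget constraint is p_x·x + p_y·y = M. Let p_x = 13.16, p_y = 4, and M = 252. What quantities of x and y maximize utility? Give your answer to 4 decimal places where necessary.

x* = 9.8831, y* = 30.4844

This is Cobb-Douglas in (x−4, y−15): tangency gives 5/7·p_y·(y−15) = 4/7·p_x·(x−4).
After buying the subsistence bundle (4, 15), a share 5/9 of the remaining income goes to x: x* = 4 + 5/9·(M − 4p_x − 15p_y)/p_x.
Discretionary income = 252 − 4·13.16 − 15·4 = 139.36; x* = 4 + 5/9·139.36/13.16 = 9.8831; y* = 15 + 4/9·139.36/4 = 30.4844.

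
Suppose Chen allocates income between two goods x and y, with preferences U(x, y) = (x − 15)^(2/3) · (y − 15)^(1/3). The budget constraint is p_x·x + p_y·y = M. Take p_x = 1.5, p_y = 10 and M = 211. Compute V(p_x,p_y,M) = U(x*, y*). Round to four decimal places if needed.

V = 7.216

MRS = 2·(y−15)/(x−15). Tangency with p_x/p_y gives y−15 = (1/2)·(p_x/p_y)·(x−15).
After buying the subsistence bundle (15, 15), a share 2/3 of the remaining income goes to x: x* = 15 + 2/3·(M − 15p_x − 15p_y)/p_x.
Discretionary income = 211 − 15·1.5 − 15·10 = 38.5; x* = 15 + 2/3·38.5/1.5 = 32.1111; y* = 15 + 1/3·38.5/10 = 16.2833.
Utility at the optimum: U(32.1111, 16.2833) = 7.216.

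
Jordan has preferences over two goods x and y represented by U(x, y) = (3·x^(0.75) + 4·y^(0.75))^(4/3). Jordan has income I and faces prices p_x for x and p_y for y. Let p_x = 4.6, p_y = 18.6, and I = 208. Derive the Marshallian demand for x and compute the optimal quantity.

From the CES first-order condition, (3/4)·(y/x)^(0.25) = p_x/p_y.
Solve for the ratio: y/x = [(4/3)·p_x/p_y]^(4).
With the ratio pinned down, the budget gives x* = I/(p_x + p_y·(y/x)) and y* = (y/x)·x*.
Numerically y/x = 0.011823, so x* = 208/(4.6 + 18.6·0.011823) = 43.1543.

x* = 43.1543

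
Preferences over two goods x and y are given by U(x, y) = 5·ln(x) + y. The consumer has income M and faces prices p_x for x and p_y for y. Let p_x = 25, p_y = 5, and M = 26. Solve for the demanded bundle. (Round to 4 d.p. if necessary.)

MU_x = 5/x, MU_y = 1. Tangency: 5/x = p_x/p_y.
So x*(p_x,p_y) = 5·p_y/p_x, independent of income; and y* = (M − 5·p_y)/p_y.
At the given prices: x* = 5·5/25 = 1, and y* = 0.2.

x* = 1, y* = 0.2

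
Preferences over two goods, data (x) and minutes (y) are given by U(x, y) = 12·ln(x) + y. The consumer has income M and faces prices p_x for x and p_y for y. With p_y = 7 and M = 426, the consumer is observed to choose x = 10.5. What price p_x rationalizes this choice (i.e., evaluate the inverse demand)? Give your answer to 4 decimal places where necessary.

p_x = 8

Set MRS = p_x/p_y: (12/x)/1 = p_x/p_y.
So x*(p_x,p_y) = 12·p_y/p_x, independent of income; and y* = (M − 12·p_y)/p_y.
Set x* = 10.5 in the demand function and solve for p_x: p_x = 8.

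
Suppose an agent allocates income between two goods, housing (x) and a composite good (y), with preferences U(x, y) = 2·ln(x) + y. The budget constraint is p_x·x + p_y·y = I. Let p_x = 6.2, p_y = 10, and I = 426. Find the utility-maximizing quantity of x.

x* = 3.2258

MU_x = 2/x, MU_y = 1. Tangency: 2/x = p_x/p_y.
So x*(p_x,p_y) = 2·p_y/p_x, independent of income; and y* = (I − 2·p_y)/p_y.
At the given prices: x* = 2·10/6.2 = 3.2258.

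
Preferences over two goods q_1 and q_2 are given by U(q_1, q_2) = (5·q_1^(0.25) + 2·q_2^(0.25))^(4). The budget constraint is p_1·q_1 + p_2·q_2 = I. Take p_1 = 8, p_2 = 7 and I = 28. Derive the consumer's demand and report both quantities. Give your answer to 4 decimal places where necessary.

q_1* = 2.6756, q_2* = 0.9422

MU_q_1 ∝ 5·q_1^(-0.75), MU_q_2 ∝ 2·q_2^(-0.75), so MRS = (5/2)·(q_2/q_1)^(0.75) = p_1/p_2.
Hence q_2/q_1 = ((2/5)·p_1/p_2)^(1/(0.75)), i.e. raised to the 4/3 power.
Substitute q_2 = (q_2/q_1)·q_1 into the budget: q_1* = I/(p_1 + p_2·(q_2/q_1)).
Numerically q_2/q_1 = 0.352157, so q_1* = 28/(8 + 7·0.352157) = 2.6756 and q_2* = 0.352157·2.6756 = 0.9422.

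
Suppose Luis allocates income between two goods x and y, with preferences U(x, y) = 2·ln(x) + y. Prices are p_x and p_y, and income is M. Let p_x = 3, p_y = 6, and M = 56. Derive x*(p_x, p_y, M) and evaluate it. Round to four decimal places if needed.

Set MRS = p_x/p_y: (2/x)/1 = p_x/p_y.
So x*(p_x,p_y) = 2·p_y/p_x, independent of income; and y* = (M − 2·p_y)/p_y.
At the given prices: x* = 2·6/3 = 4.

x* = 4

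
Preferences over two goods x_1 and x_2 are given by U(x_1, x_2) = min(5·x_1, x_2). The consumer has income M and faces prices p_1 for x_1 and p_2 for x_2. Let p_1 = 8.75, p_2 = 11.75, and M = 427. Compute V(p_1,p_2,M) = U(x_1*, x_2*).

V = 31.6296

Demand: x_1*(p_1,p_2,M) = M/(p_1 + 5·p_2), x_2* = 5·M/(p_1 + 5·p_2).
Here 8.75 + 5·11.75 = 67.5, giving x_1* = 6.3259 and x_2* = 31.6296.
Utility at the optimum: U(6.3259, 31.6296) = 31.6296.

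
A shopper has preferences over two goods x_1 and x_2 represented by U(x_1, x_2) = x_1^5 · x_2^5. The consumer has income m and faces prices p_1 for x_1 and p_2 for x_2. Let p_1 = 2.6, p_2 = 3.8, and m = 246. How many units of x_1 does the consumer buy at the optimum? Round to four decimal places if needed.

x_1* = 47.3077

The MRS is x_2/x_1. Set MRS = p_1/p_2.
Rearranging, p_2·x_2 = p_1·x_1. Substituting into the budget gives p_1·x_1·(1 + 1) = m.
Demand: x_1*(p_1,p_2,m) = 0.5·m/p_1 and x_2* = 0.5·m/p_2.
At p_1=2.6, p_2=3.8, m=246: x_1* = 0.5·246/2.6 = 47.3077.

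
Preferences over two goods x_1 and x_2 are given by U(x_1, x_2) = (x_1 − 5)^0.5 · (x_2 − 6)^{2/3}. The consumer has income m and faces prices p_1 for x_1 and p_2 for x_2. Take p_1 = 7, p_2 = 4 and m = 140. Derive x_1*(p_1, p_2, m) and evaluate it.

x_1* = 9.9592

This is Cobb-Douglas in (x_1−5, x_2−6): tangency gives 0.5·p_2·(x_2−6) = 2/3·p_1·(x_1−5).
Substituting into the budget: x_1* = 5 + 3/7·(m − 5·p_1 − 6·p_2)/p_1, and x_2* = 6 + 4/7·(…)/p_2.
Discretionary income = 140 − 5·7 − 6·4 = 81; x_1* = 5 + 3/7·81/7 = 9.9592.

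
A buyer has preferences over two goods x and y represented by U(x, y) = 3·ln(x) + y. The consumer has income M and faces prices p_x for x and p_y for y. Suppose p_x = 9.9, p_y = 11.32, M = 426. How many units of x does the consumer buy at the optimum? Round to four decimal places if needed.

So x*(p_x,p_y) = 3·p_y/p_x, independent of income; and y* = (M − 3·p_y)/p_y.
At the given prices: x* = 3·11.32/9.9 = 3.4303.

x* = 3.4303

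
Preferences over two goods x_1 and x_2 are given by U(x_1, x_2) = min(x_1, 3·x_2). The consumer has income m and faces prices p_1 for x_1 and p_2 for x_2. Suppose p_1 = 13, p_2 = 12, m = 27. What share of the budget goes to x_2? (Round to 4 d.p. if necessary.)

share on x_2 = 0.2353

Leontief preferences: the optimum is at the kink where x_1/3 = x_2/1, i.e. x_2 = (1/3)·x_1.
Budget: p_1·x_1 + p_2·(1/3)·x_1 = m, so (3·p_1 + p_2)·x_1 = 3·m.
Demand: x_1*(p_1,p_2,m) = 3·m/(3·p_1 + p_2), x_2* = m/(3·p_1 + p_2).
Here 3·13 + 12 = 51, giving x_1* = 1.5882 and x_2* = 0.5294.
Expenditure on x_2: 12·0.5294 = 6.3529; share = 0.2353.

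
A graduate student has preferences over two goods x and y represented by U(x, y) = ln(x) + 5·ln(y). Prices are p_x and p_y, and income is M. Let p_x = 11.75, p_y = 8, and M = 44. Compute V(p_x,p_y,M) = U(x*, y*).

V = 7.1407

At p_x=11.75, p_y=8, M=44: x* = 1/6·44/11.75 = 0.6241, y* = 4.5833.
Utility at the optimum: U(0.6241, 4.5833) = 7.1407.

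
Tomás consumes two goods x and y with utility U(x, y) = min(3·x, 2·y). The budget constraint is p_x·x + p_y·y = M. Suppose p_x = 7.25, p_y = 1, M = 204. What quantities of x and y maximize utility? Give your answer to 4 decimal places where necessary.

Leontief preferences: the optimum is at the kink where x/2 = y/3, i.e. y = (3/2)·x.
Budget: p_x·x + p_y·(3/2)·x = M, so (2·p_x + 3·p_y)·x = 2·M.
Demand: x*(p_x,p_y,M) = 2·M/(2·p_x + 3·p_y), y* = 3·M/(2·p_x + 3·p_y).
Here 2·7.25 + 3·1 = 17.5, giving x* = 23.3143 and y* = 34.9714.

x* = 23.3143, y* = 34.9714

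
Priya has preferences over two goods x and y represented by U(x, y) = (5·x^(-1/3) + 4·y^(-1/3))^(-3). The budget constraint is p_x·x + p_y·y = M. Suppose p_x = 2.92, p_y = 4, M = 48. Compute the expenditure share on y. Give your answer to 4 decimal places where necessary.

share on y = 0.4778

Substitute y = (y/x)·x into the budget: x* = M/(p_x + p_y·(y/x)).
Numerically y/x = 0.668051, so x* = 48/(2.92 + 4·0.668051) = 8.5834 and y* = 0.668051·8.5834 = 5.7341.
Expenditure on y: 4·5.7341 = 22.9365; share = 0.4778.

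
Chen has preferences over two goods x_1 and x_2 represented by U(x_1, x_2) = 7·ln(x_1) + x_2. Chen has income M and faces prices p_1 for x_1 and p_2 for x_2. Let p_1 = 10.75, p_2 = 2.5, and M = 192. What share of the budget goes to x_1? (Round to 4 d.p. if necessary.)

share on x_1 = 0.0911

MU_x_1 = 7/x_1, MU_x_2 = 1. Tangency: 7/x_1 = p_1/p_2.
So x_1*(p_1,p_2) = 7·p_2/p_1, independent of income; and x_2* = (M − 7·p_2)/p_2.
At the given prices: x_1* = 7·2.5/10.75 = 1.6279, and x_2* = 69.8.
Expenditure on x_1: 10.75·1.6279 = 17.5; share = 0.0911.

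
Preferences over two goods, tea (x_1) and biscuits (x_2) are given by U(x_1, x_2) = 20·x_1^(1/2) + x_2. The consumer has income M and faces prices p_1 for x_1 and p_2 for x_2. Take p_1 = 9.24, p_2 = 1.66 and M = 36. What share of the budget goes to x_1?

share on x_1 = 0.8284

Utility is quasi-linear in x_2; the FOC for x_1 is 10/√x_1 = p_1/p_2.
Solve: √x_1 = 10·p_2/p_1, so x_1*(p_1,p_2) = (10·p_2/p_1)², and x_2* = (M − p_1·x_1*)/p_2.
Plugging in: x_1* = (10·1.66/9.24)² = 3.2275, x_2* = 3.7214.
Expenditure on x_1: 9.24·3.2275 = 29.8225; share = 0.8284.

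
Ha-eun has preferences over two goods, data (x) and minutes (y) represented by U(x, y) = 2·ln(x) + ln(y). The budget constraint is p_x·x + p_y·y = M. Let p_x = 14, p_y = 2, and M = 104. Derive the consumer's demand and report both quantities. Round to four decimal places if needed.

x* = 4.9524, y* = 17.3333

At p_x=14, p_y=2, M=104: x* = 2/3·104/14 = 4.9524, y* = 17.3333.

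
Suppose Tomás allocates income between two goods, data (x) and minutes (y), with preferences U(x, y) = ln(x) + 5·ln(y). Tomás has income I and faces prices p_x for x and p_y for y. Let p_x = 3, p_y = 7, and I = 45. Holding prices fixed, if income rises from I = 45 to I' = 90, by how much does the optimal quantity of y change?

Δy* = 5.3571

Demand: x*(p_x,p_y,I) = 1/6·I/p_x and y* = 5/6·I/p_y.
At p_x=3, p_y=7, I=45: y* = 5/6·45/7 = 5.3571.
At I' = 90: y* = 10.7143. Change: 10.7143 − 5.3571 = 5.3571.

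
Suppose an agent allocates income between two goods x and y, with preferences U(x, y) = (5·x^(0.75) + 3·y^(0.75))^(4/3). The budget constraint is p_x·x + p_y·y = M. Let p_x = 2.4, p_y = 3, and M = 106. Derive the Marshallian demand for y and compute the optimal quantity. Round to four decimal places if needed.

MRS = MU_x/MU_y = (5/3)·(y/x)^(0.25). Set equal to p_x/p_y.
Hence y/x = ((3/5)·p_x/p_y)^(1/(0.25)), i.e. raised to the 4 power.
Substitute y = (y/x)·x into the budget: x* = M/(p_x + p_y·(y/x)).
Numerically y/x = 0.053084, so x* = 106/(2.4 + 3·0.053084) = 41.4183 and y* = 0.053084·41.4183 = 2.1987.

y* = 2.1987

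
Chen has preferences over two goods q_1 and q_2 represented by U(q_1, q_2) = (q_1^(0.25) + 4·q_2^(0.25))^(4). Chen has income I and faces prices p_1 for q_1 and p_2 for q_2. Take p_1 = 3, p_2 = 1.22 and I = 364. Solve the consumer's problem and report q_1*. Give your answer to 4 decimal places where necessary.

q_1* = 12.678

From the CES first-order condition, (1/4)·(q_2/q_1)^(0.75) = p_1/p_2.
Solve for the ratio: q_2/q_1 = [4·p_1/p_2]^(4/3).
Substitute q_2 = (q_2/q_1)·q_1 into the budget: q_1* = I/(p_1 + p_2·(q_2/q_1)).
Numerically q_2/q_1 = 21.074724, so q_1* = 364/(3 + 1.22·21.074724) = 12.678.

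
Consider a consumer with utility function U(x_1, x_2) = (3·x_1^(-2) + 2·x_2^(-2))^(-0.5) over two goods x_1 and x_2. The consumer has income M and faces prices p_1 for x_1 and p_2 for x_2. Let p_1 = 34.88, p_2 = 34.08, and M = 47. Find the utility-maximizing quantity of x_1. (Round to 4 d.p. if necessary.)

From the CES first-order condition, (3/2)·(x_2/x_1)^(3) = p_1/p_2.
Hence x_2/x_1 = ((2/3)·p_1/p_2)^(1/(3)), i.e. raised to the 1/3 power.
With the ratio pinned down, the budget gives x_1* = M/(p_1 + p_2·(x_2/x_1)) and x_2* = (x_2/x_1)·x_1*.
Numerically x_2/x_1 = 0.880363, so x_1* = 47/(34.88 + 34.08·0.880363) = 0.7244.

x_1* = 0.7244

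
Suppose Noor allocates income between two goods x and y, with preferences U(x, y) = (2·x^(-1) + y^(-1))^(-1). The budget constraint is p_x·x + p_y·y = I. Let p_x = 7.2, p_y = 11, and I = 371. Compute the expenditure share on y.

share on y = 0.4664

From the CES first-order condition, 2·(y/x)^(2) = p_x/p_y.
Solve for the ratio: y/x = [(1/2)·p_x/p_y]^(0.5).
With the ratio pinned down, the budget gives x* = I/(p_x + p_y·(y/x)) and y* = (y/x)·x*.
Numerically y/x = 0.572078, so x* = 371/(7.2 + 11·0.572078) = 27.496 and y* = 0.572078·27.496 = 15.7299.
Expenditure on y: 11·15.7299 = 173.0285; share = 0.4664.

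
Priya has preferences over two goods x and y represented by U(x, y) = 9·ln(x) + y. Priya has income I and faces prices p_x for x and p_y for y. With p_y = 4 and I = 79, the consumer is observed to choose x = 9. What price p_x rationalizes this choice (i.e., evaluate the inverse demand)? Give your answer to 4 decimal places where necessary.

p_x = 4

MU_x = 9/x, MU_y = 1. Tangency: 9/x = p_x/p_y.
So x*(p_x,p_y) = 9·p_y/p_x, independent of income; and y* = (I − 9·p_y)/p_y.
Set x* = 9 in the demand function and solve for p_x: p_x = 4.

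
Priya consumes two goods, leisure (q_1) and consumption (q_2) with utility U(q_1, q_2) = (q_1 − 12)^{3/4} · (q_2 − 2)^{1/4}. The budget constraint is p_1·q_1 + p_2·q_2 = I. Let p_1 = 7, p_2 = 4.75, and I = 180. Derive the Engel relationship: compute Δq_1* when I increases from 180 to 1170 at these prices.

Discretionary income = 180 − 12·7 − 2·4.75 = 86.5; q_1* = 12 + 0.75·86.5/7 = 21.2679.
At I' = 1170: q_1* = 127.3393. Change: 127.3393 − 21.2679 = 106.0714.

Δq_1* = 106.0714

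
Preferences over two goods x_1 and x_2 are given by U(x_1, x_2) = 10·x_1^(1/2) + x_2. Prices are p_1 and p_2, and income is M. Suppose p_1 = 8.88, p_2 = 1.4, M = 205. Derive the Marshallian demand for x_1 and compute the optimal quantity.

Utility is quasi-linear in x_2; the FOC for x_1 is 5/√x_1 = p_1/p_2.
Thus x_1* = (5·p_2/p_1)² — independent of M — with the rest of income spent on x_2.
Plugging in: x_1* = (5·1.4/8.88)² = 0.6214.

x_1* = 0.6214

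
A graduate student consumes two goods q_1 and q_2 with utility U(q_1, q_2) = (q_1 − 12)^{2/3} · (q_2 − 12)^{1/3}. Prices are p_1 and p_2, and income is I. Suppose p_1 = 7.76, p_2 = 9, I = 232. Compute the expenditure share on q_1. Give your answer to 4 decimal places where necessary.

Let q_1' = q_1−12, q_2' = q_2−12. MRS = 2·q_2'/q_1' = p_1/p_2.
Substituting into the budget: q_1* = 12 + 2/3·(I − 12·p_1 − 12·p_2)/p_1, and q_2* = 12 + 1/3·(…)/p_2.
Discretionary income = 232 − 12·7.76 − 12·9 = 30.88; q_1* = 12 + 2/3·30.88/7.76 = 14.6529; q_2* = 12 + 1/3·30.88/9 = 13.1437.
Expenditure on q_1: 7.76·14.6529 = 113.7067; share = 0.4901.

share on q_1 = 0.4901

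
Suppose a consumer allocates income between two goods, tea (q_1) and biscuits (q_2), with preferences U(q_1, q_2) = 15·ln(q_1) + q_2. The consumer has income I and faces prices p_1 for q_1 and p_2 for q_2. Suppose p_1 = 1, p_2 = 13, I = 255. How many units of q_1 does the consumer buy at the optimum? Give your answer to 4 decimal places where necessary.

q_1* = 195

Set MRS = p_1/p_2: (15/q_1)/1 = p_1/p_2.
So q_1*(p_1,p_2) = 15·p_2/p_1, independent of income; and q_2* = (I − 15·p_2)/p_2.
At the given prices: q_1* = 15·13/1 = 195.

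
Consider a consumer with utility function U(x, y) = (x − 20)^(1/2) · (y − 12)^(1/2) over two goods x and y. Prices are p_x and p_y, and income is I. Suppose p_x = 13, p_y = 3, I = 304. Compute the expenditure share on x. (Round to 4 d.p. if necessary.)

Substituting into the budget: x* = 20 + 0.5·(I − 20·p_x − 12·p_y)/p_x, and y* = 12 + 0.5·(…)/p_y.
Discretionary income = 304 − 20·13 − 12·3 = 8; x* = 20 + 0.5·8/13 = 20.3077; y* = 12 + 0.5·8/3 = 13.3333.
Expenditure on x: 13·20.3077 = 264; share = 0.8684.

share on x = 0.8684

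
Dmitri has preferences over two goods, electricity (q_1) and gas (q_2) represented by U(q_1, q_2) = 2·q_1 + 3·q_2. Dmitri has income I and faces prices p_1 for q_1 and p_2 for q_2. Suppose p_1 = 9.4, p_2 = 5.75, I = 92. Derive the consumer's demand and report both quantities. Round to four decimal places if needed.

Linear utility — the consumer picks whichever good has higher MU/price: 2/9.4 = 0.2128 vs 3/5.75 = 0.5217.
q_2 gives more utility per dollar, so spend all income on q_2: q_2* = I/p_2, q_1* = 0.
Numerically: q_1* = 0, q_2* = 16.

q_1* = 0, q_2* = 16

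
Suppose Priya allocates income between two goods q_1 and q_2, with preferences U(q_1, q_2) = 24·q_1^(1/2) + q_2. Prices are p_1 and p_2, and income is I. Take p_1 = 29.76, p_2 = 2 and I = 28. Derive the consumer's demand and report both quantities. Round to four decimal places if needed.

MU_q_1 = 12/√q_1, MU_q_2 = 1. Tangency: 12/√q_1 = p_1/p_2.
Thus q_1* = (12·p_2/p_1)² — independent of I — with the rest of income spent on q_2.
Plugging in: q_1* = (12·2/29.76)² = 0.6504, q_2* = 4.3226.

q_1* = 0.6504, q_2* = 4.3226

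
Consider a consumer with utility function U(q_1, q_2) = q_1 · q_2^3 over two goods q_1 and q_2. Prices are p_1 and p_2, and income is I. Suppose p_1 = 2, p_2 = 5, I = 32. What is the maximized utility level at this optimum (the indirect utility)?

MU_q_1/MU_q_2 = (q_2)/(3·q_1); tangency sets this equal to p_1/p_2.
So p_2·q_2 = 3·p_1·q_1; combined with the budget, a share 0.25 of income goes to q_1.
Demand: q_1*(p_1,p_2,I) = 0.25·I/p_1 and q_2* = 0.75·I/p_2.
At p_1=2, p_2=5, I=32: q_1* = 0.25·32/2 = 4, q_2* = 4.8.
Utility at the optimum: U(4, 4.8) = 442.368.

V = 442.368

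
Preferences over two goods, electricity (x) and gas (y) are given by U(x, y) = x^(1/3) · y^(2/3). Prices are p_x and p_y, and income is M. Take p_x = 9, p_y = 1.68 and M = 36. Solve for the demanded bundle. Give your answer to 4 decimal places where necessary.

x* = 1.3333, y* = 14.2857

Tangency: MRS = (1/2)·y/x = p_x/p_y.
So 1/3·p_y·y = 2/3·p_x·x; combined with the budget, a share 1/3 of income goes to x.
Demand: x*(p_x,p_y,M) = 1/3·M/p_x and y* = 2/3·M/p_y.
At p_x=9, p_y=1.68, M=36: x* = 1/3·36/9 = 1.3333, y* = 14.2857.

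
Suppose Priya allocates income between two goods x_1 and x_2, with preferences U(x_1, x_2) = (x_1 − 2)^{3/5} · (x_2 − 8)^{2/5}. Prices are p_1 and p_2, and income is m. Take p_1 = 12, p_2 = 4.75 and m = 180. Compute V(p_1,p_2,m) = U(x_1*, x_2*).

V = 7.2679

This is Cobb-Douglas in (x_1−2, x_2−8): tangency gives 0.6·p_2·(x_2−8) = 0.4·p_1·(x_1−2).
After buying the subsistence bundle (2, 8), a share 0.6 of the remaining income goes to x_1: x_1* = 2 + 0.6·(m − 2p_1 − 8p_2)/p_1.
Discretionary income = 180 − 2·12 − 8·4.75 = 118; x_1* = 2 + 0.6·118/12 = 7.9; x_2* = 8 + 0.4·118/4.75 = 17.9368.
Utility at the optimum: U(7.9, 17.9368) = 7.2679.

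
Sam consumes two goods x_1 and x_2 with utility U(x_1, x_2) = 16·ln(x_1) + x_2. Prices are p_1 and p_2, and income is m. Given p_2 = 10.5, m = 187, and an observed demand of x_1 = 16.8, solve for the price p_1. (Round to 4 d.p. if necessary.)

MU_x_1 = 16/x_1, MU_x_2 = 1. Tangency: 16/x_1 = p_1/p_2.
So x_1*(p_1,p_2) = 16·p_2/p_1, independent of income; and x_2* = (m − 16·p_2)/p_2.
Set x_1* = 16.8 in the demand function and solve for p_1: p_1 = 10.

p_1 = 10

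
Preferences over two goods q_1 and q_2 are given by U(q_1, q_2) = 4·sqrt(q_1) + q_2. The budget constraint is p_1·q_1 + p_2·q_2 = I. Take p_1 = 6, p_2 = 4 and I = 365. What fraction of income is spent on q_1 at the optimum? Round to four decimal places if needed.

Set MRS = p_1/p_2: 2·q_1^(−1/2) = p_1/p_2.
Solve: √q_1 = 2·p_2/p_1, so q_1*(p_1,p_2) = (2·p_2/p_1)², and q_2* = (I − p_1·q_1*)/p_2.
Plugging in: q_1* = (2·4/6)² = 1.7778, q_2* = 88.5833.
Expenditure on q_1: 6·1.7778 = 10.6667; share = 0.0292.

share on q_1 = 0.0292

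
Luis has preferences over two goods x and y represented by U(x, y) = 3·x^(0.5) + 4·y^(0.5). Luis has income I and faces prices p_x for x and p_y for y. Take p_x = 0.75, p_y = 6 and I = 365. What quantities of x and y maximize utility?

MRS = MU_x/MU_y = (3/4)·(y/x)^(0.5). Set equal to p_x/p_y.
Hence y/x = ((4/3)·p_x/p_y)^(1/(0.5)), i.e. raised to the 2 power.
Substitute y = (y/x)·x into the budget: x* = I/(p_x + p_y·(y/x)).
Numerically y/x = 0.027778, so x* = 365/(0.75 + 6·0.027778) = 398.1818 and y* = 0.027778·398.1818 = 11.0606.

x* = 398.1818, y* = 11.0606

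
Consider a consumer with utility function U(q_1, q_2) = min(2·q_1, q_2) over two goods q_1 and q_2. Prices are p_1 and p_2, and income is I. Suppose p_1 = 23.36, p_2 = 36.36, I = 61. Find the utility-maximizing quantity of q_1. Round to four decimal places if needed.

q_1* = 0.6349

With perfect complements, no substitution: consume in ratio q_1:q_2 = 1:2.
Budget: p_1·q_1 + p_2·2·q_1 = I, so (p_1 + 2·p_2)·q_1 = I.
Demand: q_1*(p_1,p_2,I) = I/(p_1 + 2·p_2), q_2* = 2·I/(p_1 + 2·p_2).
Here 23.36 + 2·36.36 = 96.08, giving q_1* = 0.6349.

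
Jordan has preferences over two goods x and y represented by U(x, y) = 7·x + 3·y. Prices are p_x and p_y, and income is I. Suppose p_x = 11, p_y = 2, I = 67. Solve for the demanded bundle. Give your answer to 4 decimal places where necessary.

Linear utility — the consumer picks whichever good has higher MU/price: 7/11 = 0.6364 vs 3/2 = 1.5.
y gives more utility per dollar, so spend all income on y: y* = I/p_y, x* = 0.
Numerically: x* = 0, y* = 33.5.

x* = 0, y* = 33.5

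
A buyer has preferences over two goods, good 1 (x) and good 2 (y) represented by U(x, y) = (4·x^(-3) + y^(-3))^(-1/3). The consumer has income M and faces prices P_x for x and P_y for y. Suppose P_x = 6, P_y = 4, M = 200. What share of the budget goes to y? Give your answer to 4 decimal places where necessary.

share on y = 0.3428

MRS = MU_x/MU_y = 4·(y/x)^(4). Set equal to P_x/P_y.
Hence y/x = ((1/4)·P_x/P_y)^(1/(4)), i.e. raised to the 0.25 power.
Substitute y = (y/x)·x into the budget: x* = M/(P_x + P_y·(y/x)).
Numerically y/x = 0.782542, so x* = 200/(6 + 4·0.782542) = 21.9054 and y* = 0.782542·21.9054 = 17.1419.
Expenditure on y: 4·17.1419 = 68.5676; share = 0.3428.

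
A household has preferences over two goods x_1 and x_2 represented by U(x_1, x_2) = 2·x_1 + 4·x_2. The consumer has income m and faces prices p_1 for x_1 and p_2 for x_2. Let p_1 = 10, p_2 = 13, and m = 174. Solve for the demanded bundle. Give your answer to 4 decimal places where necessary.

Perfect substitutes: compare marginal utility per dollar. 2/p_1 vs 4/p_2 → 0.2 vs 0.3077.
x_2 gives more utility per dollar, so spend all income on x_2: x_2* = m/p_2, x_1* = 0.
Numerically: x_1* = 0, x_2* = 13.3846.

x_1* = 0, x_2* = 13.3846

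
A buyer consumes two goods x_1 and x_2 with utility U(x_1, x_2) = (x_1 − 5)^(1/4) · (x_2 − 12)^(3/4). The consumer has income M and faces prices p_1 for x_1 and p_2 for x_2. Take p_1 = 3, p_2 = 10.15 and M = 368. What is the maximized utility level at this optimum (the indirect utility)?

V = 17.6051

Let x_1' = x_1−5, x_2' = x_2−12. MRS = (1/3)·x_2'/x_1' = p_1/p_2.
Substituting into the budget: x_1* = 5 + 0.25·(M − 5·p_1 − 12·p_2)/p_1, and x_2* = 12 + 0.75·(…)/p_2.
Discretionary income = 368 − 5·3 − 12·10.15 = 231.2; x_1* = 5 + 0.25·231.2/3 = 24.2667; x_2* = 12 + 0.75·231.2/10.15 = 29.0837.
Utility at the optimum: U(24.2667, 29.0837) = 17.6051.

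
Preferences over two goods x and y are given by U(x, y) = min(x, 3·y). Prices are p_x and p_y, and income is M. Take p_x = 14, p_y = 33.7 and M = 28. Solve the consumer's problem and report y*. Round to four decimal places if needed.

y* = 0.3699

Leontief preferences: the optimum is at the kink where x/3 = y/1, i.e. y = (1/3)·x.
Budget: p_x·x + p_y·(1/3)·x = M, so (3·p_x + p_y)·x = 3·M.
Demand: x*(p_x,p_y,M) = 3·M/(3·p_x + p_y), y* = M/(3·p_x + p_y).
Here 3·14 + 33.7 = 75.7, giving y* = 0.3699.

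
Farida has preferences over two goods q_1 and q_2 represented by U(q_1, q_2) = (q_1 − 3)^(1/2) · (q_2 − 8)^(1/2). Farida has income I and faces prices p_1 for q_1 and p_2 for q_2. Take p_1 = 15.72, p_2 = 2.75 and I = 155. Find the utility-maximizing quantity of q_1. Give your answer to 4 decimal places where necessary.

q_1* = 5.7303

This is Cobb-Douglas in (q_1−3, q_2−8): tangency gives 0.5·p_2·(q_2−8) = 0.5·p_1·(q_1−3).
Substituting into the budget: q_1* = 3 + 0.5·(I − 3·p_1 − 8·p_2)/p_1, and q_2* = 8 + 0.5·(…)/p_2.
Discretionary income = 155 − 3·15.72 − 8·2.75 = 85.84; q_1* = 3 + 0.5·85.84/15.72 = 5.7303.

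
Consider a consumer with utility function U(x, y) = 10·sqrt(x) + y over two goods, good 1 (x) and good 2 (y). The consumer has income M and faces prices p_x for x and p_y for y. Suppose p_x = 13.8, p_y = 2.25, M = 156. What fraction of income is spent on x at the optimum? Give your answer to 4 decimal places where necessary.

MU_x = 5/√x, MU_y = 1. Tangency: 5/√x = p_x/p_y.
Solve: √x = 5·p_y/p_x, so x*(p_x,p_y) = (5·p_y/p_x)², and y* = (M − p_x·x*)/p_y.
Plugging in: x* = (5·2.25/13.8)² = 0.6646, y* = 65.2572.
Expenditure on x: 13.8·0.6646 = 9.1712; share = 0.0588.

share on x = 0.0588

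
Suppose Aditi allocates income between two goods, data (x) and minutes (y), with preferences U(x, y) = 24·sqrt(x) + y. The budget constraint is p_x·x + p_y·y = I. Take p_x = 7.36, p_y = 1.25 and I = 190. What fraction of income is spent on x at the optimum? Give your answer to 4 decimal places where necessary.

share on x = 0.1609

Utility is quasi-linear in y; the FOC for x is 12/√x = p_x/p_y.
Solve: √x = 12·p_y/p_x, so x*(p_x,p_y) = (12·p_y/p_x)², and y* = (I − p_x·x*)/p_y.
Plugging in: x* = (12·1.25/7.36)² = 4.1536, y* = 127.5435.
Expenditure on x: 7.36·4.1536 = 30.5707; share = 0.1609.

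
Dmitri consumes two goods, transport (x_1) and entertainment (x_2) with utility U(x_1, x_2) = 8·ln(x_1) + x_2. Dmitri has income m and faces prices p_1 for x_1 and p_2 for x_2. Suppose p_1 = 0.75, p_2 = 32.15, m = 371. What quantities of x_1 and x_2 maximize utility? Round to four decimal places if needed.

x_1* = 342.9333, x_2* = 3.5397

At the given prices: x_1* = 8·32.15/0.75 = 342.9333, and x_2* = 3.5397.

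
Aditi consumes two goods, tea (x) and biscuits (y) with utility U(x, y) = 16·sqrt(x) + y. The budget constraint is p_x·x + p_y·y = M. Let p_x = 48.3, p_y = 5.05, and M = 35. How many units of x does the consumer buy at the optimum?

Utility is quasi-linear in y; the FOC for x is 8/√x = p_x/p_y.
Thus x* = (8·p_y/p_x)² — independent of M — with the rest of income spent on y.
Plugging in: x* = (8·5.05/48.3)² = 0.6996.

x* = 0.6996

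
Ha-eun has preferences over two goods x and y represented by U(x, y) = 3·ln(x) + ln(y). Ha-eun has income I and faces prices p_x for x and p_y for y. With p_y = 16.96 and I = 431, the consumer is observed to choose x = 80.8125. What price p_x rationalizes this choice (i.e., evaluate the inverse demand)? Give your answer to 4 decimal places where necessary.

p_x = 4

The MRS is 3·y/x. Set MRS = p_x/p_y.
So 3·p_y·y = p_x·x; combined with the budget, a share 0.75 of income goes to x.
Demand: x*(p_x,p_y,I) = 0.75·I/p_x and y* = 0.25·I/p_y.
Set x* = 80.8125 in the demand function and solve for p_x: p_x = 4.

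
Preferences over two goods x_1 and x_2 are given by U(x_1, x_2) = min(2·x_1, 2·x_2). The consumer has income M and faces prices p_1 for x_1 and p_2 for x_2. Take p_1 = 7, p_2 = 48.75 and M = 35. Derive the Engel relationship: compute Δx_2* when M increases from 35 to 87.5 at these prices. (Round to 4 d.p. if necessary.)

Leontief preferences: the optimum is at the kink where x_1/2 = x_2/2, i.e. x_2 = x_1.
Budget: p_1·x_1 + p_2·x_1 = M, so (2·p_1 + 2·p_2)·x_1 = 2·M.
Demand: x_1*(p_1,p_2,M) = 2·M/(2·p_1 + 2·p_2), x_2* = 2·M/(2·p_1 + 2·p_2).
Here 2·7 + 2·48.75 = 111.5, giving x_2* = 0.6278.
At M' = 87.5: x_2* = 1.5695. Change: 1.5695 − 0.6278 = 0.9417.

Δx_2* = 0.9417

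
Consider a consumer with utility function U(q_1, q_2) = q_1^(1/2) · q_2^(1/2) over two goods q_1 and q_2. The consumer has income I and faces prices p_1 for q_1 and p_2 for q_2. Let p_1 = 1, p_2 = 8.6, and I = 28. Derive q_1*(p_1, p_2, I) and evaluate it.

q_1* = 14

MU_q_1/MU_q_2 = (0.5·q_2)/(0.5·q_1); tangency sets this equal to p_1/p_2.
So 0.5·p_2·q_2 = 0.5·p_1·q_1; combined with the budget, a share 0.5 of income goes to q_1.
Demand: q_1*(p_1,p_2,I) = 0.5·I/p_1 and q_2* = 0.5·I/p_2.
At p_1=1, p_2=8.6, I=28: q_1* = 0.5·28/1 = 14.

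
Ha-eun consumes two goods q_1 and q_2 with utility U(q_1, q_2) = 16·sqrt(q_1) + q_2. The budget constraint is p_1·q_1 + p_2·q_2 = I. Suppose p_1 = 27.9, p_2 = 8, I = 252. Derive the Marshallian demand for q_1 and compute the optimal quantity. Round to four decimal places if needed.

Set MRS = p_1/p_2: 8·q_1^(−1/2) = p_1/p_2.
Thus q_1* = (8·p_2/p_1)² — independent of I — with the rest of income spent on q_2.
Plugging in: q_1* = (8·8/27.9)² = 5.262.

q_1* = 5.262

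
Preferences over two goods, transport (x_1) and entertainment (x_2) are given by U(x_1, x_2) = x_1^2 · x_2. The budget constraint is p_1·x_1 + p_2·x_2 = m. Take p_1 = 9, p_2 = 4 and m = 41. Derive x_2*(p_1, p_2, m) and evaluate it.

x_2* = 3.4167

MU_x_1/MU_x_2 = (2·x_2)/(x_1); tangency sets this equal to p_1/p_2.
Rearranging, p_2·x_2 = (1/2)·p_1·x_1. Substituting into the budget gives p_1·x_1·(1 + (1/2)) = m.
Demand: x_1*(p_1,p_2,m) = 2/3·m/p_1 and x_2* = 1/3·m/p_2.
At p_1=9, p_2=4, m=41: x_2* = 1/3·41/4 = 3.4167.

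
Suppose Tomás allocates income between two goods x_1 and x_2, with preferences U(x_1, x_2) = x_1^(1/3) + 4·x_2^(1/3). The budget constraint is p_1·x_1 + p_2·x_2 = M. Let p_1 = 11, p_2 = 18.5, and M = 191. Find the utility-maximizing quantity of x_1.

x_1* = 2.4221

MU_x_1 ∝ x_1^(-2/3), MU_x_2 ∝ 4·x_2^(-2/3), so MRS = (1/4)·(x_2/x_1)^(2/3) = p_1/p_2.
Hence x_2/x_1 = (4·p_1/p_2)^(1/(2/3)), i.e. raised to the 1.5 power.
With the ratio pinned down, the budget gives x_1* = M/(p_1 + p_2·(x_2/x_1)) and x_2* = (x_2/x_1)·x_1*.
Numerically x_2/x_1 = 3.667933, so x_1* = 191/(11 + 18.5·3.667933) = 2.4221.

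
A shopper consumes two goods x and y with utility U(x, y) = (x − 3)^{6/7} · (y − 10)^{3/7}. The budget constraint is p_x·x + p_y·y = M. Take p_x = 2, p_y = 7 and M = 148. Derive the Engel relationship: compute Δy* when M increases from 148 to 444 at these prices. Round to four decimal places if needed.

Δy* = 14.0952

Let x' = x−3, y' = y−10. MRS = 2·y'/x' = p_x/p_y.
Substituting into the budget: x* = 3 + 2/3·(M − 3·p_x − 10·p_y)/p_x, and y* = 10 + 1/3·(…)/p_y.
Discretionary income = 148 − 3·2 − 10·7 = 72; y* = 10 + 1/3·72/7 = 13.4286.
At M' = 444: y* = 27.5238. Change: 27.5238 − 13.4286 = 14.0952.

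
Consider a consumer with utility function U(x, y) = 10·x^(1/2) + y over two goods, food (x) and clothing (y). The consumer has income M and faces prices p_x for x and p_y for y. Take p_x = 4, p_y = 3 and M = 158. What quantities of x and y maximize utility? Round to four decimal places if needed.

x* = 14.0625, y* = 33.9167

Thus x* = (5·p_y/p_x)² — independent of M — with the rest of income spent on y.
Plugging in: x* = (5·3/4)² = 14.0625, y* = 33.9167.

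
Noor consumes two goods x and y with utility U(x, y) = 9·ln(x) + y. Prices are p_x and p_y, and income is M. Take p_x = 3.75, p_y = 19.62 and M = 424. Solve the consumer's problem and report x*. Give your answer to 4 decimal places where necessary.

x* = 47.088

So x*(p_x,p_y) = 9·p_y/p_x, independent of income; and y* = (M − 9·p_y)/p_y.
At the given prices: x* = 9·19.62/3.75 = 47.088.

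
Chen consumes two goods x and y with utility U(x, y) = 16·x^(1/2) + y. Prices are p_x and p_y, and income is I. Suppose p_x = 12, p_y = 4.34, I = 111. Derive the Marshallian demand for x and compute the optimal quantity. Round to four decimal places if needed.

x* = 8.3714

Thus x* = (8·p_y/p_x)² — independent of I — with the rest of income spent on y.
Plugging in: x* = (8·4.34/12)² = 8.3714.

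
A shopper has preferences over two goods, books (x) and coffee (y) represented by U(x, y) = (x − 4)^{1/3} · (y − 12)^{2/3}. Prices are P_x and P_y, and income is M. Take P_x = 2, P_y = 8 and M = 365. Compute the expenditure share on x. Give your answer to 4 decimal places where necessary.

share on x = 0.2603

Discretionary income = 365 − 4·2 − 12·8 = 261; x* = 4 + 1/3·261/2 = 47.5; y* = 12 + 2/3·261/8 = 33.75.
Expenditure on x: 2·47.5 = 95; share = 0.2603.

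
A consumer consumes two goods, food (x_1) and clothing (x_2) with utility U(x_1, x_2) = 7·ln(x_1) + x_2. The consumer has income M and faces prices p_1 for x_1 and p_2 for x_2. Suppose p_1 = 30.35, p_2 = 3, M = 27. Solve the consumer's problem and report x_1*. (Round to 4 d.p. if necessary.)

x_1* = 0.6919

So x_1*(p_1,p_2) = 7·p_2/p_1, independent of income; and x_2* = (M − 7·p_2)/p_2.
At the given prices: x_1* = 7·3/30.35 = 0.6919.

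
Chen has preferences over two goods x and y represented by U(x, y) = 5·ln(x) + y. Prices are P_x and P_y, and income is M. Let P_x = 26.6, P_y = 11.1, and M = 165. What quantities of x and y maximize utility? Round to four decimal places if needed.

x* = 2.0865, y* = 9.8649

MU_x = 5/x, MU_y = 1. Tangency: 5/x = P_x/P_y.
So x*(P_x,P_y) = 5·P_y/P_x, independent of income; and y* = (M − 5·P_y)/P_y.
At the given prices: x* = 5·11.1/26.6 = 2.0865, and y* = 9.8649.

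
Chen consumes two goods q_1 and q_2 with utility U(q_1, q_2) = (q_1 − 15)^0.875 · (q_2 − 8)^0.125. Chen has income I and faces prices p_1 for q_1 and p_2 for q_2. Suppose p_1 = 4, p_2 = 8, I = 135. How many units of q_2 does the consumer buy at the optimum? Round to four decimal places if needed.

After buying the subsistence bundle (15, 8), a share 0.875 of the remaining income goes to q_1: q_1* = 15 + 0.875·(I − 15p_1 − 8p_2)/p_1.
Discretionary income = 135 − 15·4 − 8·8 = 11; q_2* = 8 + 0.125·11/8 = 8.1719.

q_2* = 8.1719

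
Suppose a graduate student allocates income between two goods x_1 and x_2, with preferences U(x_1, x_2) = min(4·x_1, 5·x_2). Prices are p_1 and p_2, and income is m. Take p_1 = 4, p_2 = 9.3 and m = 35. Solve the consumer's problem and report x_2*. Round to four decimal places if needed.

Leontief preferences: the optimum is at the kink where x_1/5 = x_2/4, i.e. x_2 = (4/5)·x_1.
Budget: p_1·x_1 + p_2·(4/5)·x_1 = m, so (5·p_1 + 4·p_2)·x_1 = 5·m.
Demand: x_1*(p_1,p_2,m) = 5·m/(5·p_1 + 4·p_2), x_2* = 4·m/(5·p_1 + 4·p_2).
Here 5·4 + 4·9.3 = 57.2, giving x_2* = 2.4476.

x_2* = 2.4476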